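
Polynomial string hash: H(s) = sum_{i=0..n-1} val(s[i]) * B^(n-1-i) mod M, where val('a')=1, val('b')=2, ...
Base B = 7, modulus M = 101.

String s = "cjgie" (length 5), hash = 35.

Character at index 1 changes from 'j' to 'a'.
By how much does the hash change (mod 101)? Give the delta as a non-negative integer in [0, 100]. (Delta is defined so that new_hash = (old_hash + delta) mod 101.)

Answer: 44

Derivation:
Delta formula: (val(new) - val(old)) * B^(n-1-k) mod M
  val('a') - val('j') = 1 - 10 = -9
  B^(n-1-k) = 7^3 mod 101 = 40
  Delta = -9 * 40 mod 101 = 44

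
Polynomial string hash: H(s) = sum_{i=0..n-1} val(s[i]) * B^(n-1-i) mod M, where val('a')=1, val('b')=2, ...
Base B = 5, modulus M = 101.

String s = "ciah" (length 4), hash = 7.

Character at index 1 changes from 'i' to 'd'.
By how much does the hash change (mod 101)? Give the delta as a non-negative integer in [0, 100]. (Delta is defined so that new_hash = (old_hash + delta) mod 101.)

Answer: 77

Derivation:
Delta formula: (val(new) - val(old)) * B^(n-1-k) mod M
  val('d') - val('i') = 4 - 9 = -5
  B^(n-1-k) = 5^2 mod 101 = 25
  Delta = -5 * 25 mod 101 = 77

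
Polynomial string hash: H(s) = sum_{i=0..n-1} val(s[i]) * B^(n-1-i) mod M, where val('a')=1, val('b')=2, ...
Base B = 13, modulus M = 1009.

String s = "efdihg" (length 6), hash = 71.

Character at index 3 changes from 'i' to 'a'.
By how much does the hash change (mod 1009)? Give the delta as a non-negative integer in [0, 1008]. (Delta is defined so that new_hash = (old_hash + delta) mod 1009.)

Delta formula: (val(new) - val(old)) * B^(n-1-k) mod M
  val('a') - val('i') = 1 - 9 = -8
  B^(n-1-k) = 13^2 mod 1009 = 169
  Delta = -8 * 169 mod 1009 = 666

Answer: 666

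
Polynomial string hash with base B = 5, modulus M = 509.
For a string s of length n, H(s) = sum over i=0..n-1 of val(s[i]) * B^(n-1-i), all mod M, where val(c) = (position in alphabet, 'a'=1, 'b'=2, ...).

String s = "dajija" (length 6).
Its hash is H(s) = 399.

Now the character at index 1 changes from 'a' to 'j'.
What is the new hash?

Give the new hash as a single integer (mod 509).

Answer: 425

Derivation:
val('a') = 1, val('j') = 10
Position k = 1, exponent = n-1-k = 4
B^4 mod M = 5^4 mod 509 = 116
Delta = (10 - 1) * 116 mod 509 = 26
New hash = (399 + 26) mod 509 = 425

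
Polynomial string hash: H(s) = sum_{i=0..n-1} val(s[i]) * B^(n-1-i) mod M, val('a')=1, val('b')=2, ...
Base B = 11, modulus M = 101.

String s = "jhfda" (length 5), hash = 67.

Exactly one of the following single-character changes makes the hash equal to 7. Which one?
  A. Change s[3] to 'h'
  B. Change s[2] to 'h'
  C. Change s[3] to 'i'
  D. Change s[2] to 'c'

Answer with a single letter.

Option A: s[3]='d'->'h', delta=(8-4)*11^1 mod 101 = 44, hash=67+44 mod 101 = 10
Option B: s[2]='f'->'h', delta=(8-6)*11^2 mod 101 = 40, hash=67+40 mod 101 = 6
Option C: s[3]='d'->'i', delta=(9-4)*11^1 mod 101 = 55, hash=67+55 mod 101 = 21
Option D: s[2]='f'->'c', delta=(3-6)*11^2 mod 101 = 41, hash=67+41 mod 101 = 7 <-- target

Answer: D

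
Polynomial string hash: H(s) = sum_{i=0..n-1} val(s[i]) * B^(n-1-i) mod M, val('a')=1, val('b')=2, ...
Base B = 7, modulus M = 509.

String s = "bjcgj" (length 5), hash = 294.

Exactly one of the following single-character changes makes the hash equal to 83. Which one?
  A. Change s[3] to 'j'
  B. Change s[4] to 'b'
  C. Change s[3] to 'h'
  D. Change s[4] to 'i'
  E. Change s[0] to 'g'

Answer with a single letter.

Answer: E

Derivation:
Option A: s[3]='g'->'j', delta=(10-7)*7^1 mod 509 = 21, hash=294+21 mod 509 = 315
Option B: s[4]='j'->'b', delta=(2-10)*7^0 mod 509 = 501, hash=294+501 mod 509 = 286
Option C: s[3]='g'->'h', delta=(8-7)*7^1 mod 509 = 7, hash=294+7 mod 509 = 301
Option D: s[4]='j'->'i', delta=(9-10)*7^0 mod 509 = 508, hash=294+508 mod 509 = 293
Option E: s[0]='b'->'g', delta=(7-2)*7^4 mod 509 = 298, hash=294+298 mod 509 = 83 <-- target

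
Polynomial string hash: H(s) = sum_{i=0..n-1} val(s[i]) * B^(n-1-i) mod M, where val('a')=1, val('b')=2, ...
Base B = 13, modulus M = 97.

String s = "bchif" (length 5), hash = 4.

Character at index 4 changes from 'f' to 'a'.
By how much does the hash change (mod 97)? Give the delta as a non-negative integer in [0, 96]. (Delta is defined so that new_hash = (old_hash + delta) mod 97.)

Delta formula: (val(new) - val(old)) * B^(n-1-k) mod M
  val('a') - val('f') = 1 - 6 = -5
  B^(n-1-k) = 13^0 mod 97 = 1
  Delta = -5 * 1 mod 97 = 92

Answer: 92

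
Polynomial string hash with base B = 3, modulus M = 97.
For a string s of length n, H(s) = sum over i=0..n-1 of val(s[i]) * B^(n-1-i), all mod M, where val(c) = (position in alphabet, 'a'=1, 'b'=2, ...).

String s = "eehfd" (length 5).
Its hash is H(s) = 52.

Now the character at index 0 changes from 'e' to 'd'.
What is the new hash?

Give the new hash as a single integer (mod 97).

Answer: 68

Derivation:
val('e') = 5, val('d') = 4
Position k = 0, exponent = n-1-k = 4
B^4 mod M = 3^4 mod 97 = 81
Delta = (4 - 5) * 81 mod 97 = 16
New hash = (52 + 16) mod 97 = 68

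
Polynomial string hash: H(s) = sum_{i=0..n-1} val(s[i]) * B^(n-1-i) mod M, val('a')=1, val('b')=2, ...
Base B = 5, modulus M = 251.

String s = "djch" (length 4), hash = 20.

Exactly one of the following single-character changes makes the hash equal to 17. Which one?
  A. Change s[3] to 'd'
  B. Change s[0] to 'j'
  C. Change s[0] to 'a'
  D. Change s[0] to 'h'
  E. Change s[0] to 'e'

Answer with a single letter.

Option A: s[3]='h'->'d', delta=(4-8)*5^0 mod 251 = 247, hash=20+247 mod 251 = 16
Option B: s[0]='d'->'j', delta=(10-4)*5^3 mod 251 = 248, hash=20+248 mod 251 = 17 <-- target
Option C: s[0]='d'->'a', delta=(1-4)*5^3 mod 251 = 127, hash=20+127 mod 251 = 147
Option D: s[0]='d'->'h', delta=(8-4)*5^3 mod 251 = 249, hash=20+249 mod 251 = 18
Option E: s[0]='d'->'e', delta=(5-4)*5^3 mod 251 = 125, hash=20+125 mod 251 = 145

Answer: B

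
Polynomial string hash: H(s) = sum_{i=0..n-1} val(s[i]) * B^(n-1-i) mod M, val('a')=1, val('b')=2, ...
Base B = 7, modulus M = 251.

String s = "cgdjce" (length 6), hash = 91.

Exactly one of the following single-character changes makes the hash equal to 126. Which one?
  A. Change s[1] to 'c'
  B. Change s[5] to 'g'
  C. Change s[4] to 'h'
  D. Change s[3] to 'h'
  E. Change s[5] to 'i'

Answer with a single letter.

Option A: s[1]='g'->'c', delta=(3-7)*7^4 mod 251 = 185, hash=91+185 mod 251 = 25
Option B: s[5]='e'->'g', delta=(7-5)*7^0 mod 251 = 2, hash=91+2 mod 251 = 93
Option C: s[4]='c'->'h', delta=(8-3)*7^1 mod 251 = 35, hash=91+35 mod 251 = 126 <-- target
Option D: s[3]='j'->'h', delta=(8-10)*7^2 mod 251 = 153, hash=91+153 mod 251 = 244
Option E: s[5]='e'->'i', delta=(9-5)*7^0 mod 251 = 4, hash=91+4 mod 251 = 95

Answer: C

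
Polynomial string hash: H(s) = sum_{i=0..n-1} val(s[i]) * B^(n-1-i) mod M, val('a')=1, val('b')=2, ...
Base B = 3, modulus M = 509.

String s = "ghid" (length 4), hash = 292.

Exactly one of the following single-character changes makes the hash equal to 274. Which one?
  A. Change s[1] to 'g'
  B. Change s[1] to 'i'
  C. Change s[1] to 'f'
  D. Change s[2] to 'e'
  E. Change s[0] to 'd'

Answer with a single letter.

Answer: C

Derivation:
Option A: s[1]='h'->'g', delta=(7-8)*3^2 mod 509 = 500, hash=292+500 mod 509 = 283
Option B: s[1]='h'->'i', delta=(9-8)*3^2 mod 509 = 9, hash=292+9 mod 509 = 301
Option C: s[1]='h'->'f', delta=(6-8)*3^2 mod 509 = 491, hash=292+491 mod 509 = 274 <-- target
Option D: s[2]='i'->'e', delta=(5-9)*3^1 mod 509 = 497, hash=292+497 mod 509 = 280
Option E: s[0]='g'->'d', delta=(4-7)*3^3 mod 509 = 428, hash=292+428 mod 509 = 211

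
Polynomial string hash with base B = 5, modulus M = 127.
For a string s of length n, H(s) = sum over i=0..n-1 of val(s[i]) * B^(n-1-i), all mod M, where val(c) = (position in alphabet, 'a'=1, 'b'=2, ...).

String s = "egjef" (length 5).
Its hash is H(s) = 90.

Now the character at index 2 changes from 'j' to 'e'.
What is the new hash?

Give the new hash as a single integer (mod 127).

val('j') = 10, val('e') = 5
Position k = 2, exponent = n-1-k = 2
B^2 mod M = 5^2 mod 127 = 25
Delta = (5 - 10) * 25 mod 127 = 2
New hash = (90 + 2) mod 127 = 92

Answer: 92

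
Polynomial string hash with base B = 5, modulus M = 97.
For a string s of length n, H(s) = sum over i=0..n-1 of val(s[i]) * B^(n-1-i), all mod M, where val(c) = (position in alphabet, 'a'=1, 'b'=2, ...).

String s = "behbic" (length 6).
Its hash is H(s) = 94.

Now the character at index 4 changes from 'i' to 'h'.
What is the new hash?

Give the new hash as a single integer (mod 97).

Answer: 89

Derivation:
val('i') = 9, val('h') = 8
Position k = 4, exponent = n-1-k = 1
B^1 mod M = 5^1 mod 97 = 5
Delta = (8 - 9) * 5 mod 97 = 92
New hash = (94 + 92) mod 97 = 89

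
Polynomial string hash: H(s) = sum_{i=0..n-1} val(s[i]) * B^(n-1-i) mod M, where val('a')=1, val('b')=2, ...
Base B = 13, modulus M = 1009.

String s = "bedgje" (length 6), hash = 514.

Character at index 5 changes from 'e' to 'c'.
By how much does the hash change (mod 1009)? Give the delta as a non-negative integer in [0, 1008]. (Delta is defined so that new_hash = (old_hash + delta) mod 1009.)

Answer: 1007

Derivation:
Delta formula: (val(new) - val(old)) * B^(n-1-k) mod M
  val('c') - val('e') = 3 - 5 = -2
  B^(n-1-k) = 13^0 mod 1009 = 1
  Delta = -2 * 1 mod 1009 = 1007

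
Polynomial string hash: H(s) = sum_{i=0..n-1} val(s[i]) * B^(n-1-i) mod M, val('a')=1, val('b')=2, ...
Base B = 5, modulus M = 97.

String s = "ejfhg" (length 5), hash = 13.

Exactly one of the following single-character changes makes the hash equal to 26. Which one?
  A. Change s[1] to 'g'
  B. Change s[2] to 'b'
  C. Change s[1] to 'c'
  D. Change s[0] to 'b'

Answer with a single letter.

Answer: A

Derivation:
Option A: s[1]='j'->'g', delta=(7-10)*5^3 mod 97 = 13, hash=13+13 mod 97 = 26 <-- target
Option B: s[2]='f'->'b', delta=(2-6)*5^2 mod 97 = 94, hash=13+94 mod 97 = 10
Option C: s[1]='j'->'c', delta=(3-10)*5^3 mod 97 = 95, hash=13+95 mod 97 = 11
Option D: s[0]='e'->'b', delta=(2-5)*5^4 mod 97 = 65, hash=13+65 mod 97 = 78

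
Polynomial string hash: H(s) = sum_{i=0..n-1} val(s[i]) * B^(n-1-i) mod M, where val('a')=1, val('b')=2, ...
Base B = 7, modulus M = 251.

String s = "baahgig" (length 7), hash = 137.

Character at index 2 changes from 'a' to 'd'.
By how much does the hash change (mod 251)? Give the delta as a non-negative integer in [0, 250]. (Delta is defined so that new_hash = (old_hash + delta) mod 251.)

Answer: 175

Derivation:
Delta formula: (val(new) - val(old)) * B^(n-1-k) mod M
  val('d') - val('a') = 4 - 1 = 3
  B^(n-1-k) = 7^4 mod 251 = 142
  Delta = 3 * 142 mod 251 = 175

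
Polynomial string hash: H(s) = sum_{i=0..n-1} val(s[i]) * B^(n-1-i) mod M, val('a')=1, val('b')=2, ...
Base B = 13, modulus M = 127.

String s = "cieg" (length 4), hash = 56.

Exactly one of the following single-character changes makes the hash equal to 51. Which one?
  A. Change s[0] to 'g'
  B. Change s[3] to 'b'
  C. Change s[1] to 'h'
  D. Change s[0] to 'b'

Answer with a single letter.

Option A: s[0]='c'->'g', delta=(7-3)*13^3 mod 127 = 25, hash=56+25 mod 127 = 81
Option B: s[3]='g'->'b', delta=(2-7)*13^0 mod 127 = 122, hash=56+122 mod 127 = 51 <-- target
Option C: s[1]='i'->'h', delta=(8-9)*13^2 mod 127 = 85, hash=56+85 mod 127 = 14
Option D: s[0]='c'->'b', delta=(2-3)*13^3 mod 127 = 89, hash=56+89 mod 127 = 18

Answer: B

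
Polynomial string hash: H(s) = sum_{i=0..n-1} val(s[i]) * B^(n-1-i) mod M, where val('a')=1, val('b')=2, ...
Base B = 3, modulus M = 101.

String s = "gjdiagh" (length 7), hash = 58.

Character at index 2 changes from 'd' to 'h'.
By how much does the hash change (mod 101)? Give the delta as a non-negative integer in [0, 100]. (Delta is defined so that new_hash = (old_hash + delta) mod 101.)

Delta formula: (val(new) - val(old)) * B^(n-1-k) mod M
  val('h') - val('d') = 8 - 4 = 4
  B^(n-1-k) = 3^4 mod 101 = 81
  Delta = 4 * 81 mod 101 = 21

Answer: 21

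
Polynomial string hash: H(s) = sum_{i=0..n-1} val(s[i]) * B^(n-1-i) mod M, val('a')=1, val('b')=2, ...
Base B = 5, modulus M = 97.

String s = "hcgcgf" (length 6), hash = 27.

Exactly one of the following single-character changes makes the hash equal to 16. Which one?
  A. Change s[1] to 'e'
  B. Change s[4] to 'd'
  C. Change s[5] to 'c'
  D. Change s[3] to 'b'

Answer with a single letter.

Answer: A

Derivation:
Option A: s[1]='c'->'e', delta=(5-3)*5^4 mod 97 = 86, hash=27+86 mod 97 = 16 <-- target
Option B: s[4]='g'->'d', delta=(4-7)*5^1 mod 97 = 82, hash=27+82 mod 97 = 12
Option C: s[5]='f'->'c', delta=(3-6)*5^0 mod 97 = 94, hash=27+94 mod 97 = 24
Option D: s[3]='c'->'b', delta=(2-3)*5^2 mod 97 = 72, hash=27+72 mod 97 = 2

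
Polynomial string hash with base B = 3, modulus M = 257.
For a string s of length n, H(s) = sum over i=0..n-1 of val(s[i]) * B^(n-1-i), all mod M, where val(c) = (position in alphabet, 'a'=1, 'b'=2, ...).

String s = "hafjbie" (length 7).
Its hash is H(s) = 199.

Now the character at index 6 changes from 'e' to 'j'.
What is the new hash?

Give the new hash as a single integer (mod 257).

Answer: 204

Derivation:
val('e') = 5, val('j') = 10
Position k = 6, exponent = n-1-k = 0
B^0 mod M = 3^0 mod 257 = 1
Delta = (10 - 5) * 1 mod 257 = 5
New hash = (199 + 5) mod 257 = 204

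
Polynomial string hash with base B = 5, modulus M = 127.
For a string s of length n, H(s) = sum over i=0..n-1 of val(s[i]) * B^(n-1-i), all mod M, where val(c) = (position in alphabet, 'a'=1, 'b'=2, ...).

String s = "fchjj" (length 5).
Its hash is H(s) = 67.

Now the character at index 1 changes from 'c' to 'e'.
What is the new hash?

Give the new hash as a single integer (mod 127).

val('c') = 3, val('e') = 5
Position k = 1, exponent = n-1-k = 3
B^3 mod M = 5^3 mod 127 = 125
Delta = (5 - 3) * 125 mod 127 = 123
New hash = (67 + 123) mod 127 = 63

Answer: 63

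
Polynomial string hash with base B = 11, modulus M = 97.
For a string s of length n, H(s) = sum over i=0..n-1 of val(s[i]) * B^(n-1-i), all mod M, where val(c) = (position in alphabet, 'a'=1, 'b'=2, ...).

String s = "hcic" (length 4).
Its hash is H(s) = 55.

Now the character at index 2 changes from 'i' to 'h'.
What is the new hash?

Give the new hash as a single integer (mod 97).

val('i') = 9, val('h') = 8
Position k = 2, exponent = n-1-k = 1
B^1 mod M = 11^1 mod 97 = 11
Delta = (8 - 9) * 11 mod 97 = 86
New hash = (55 + 86) mod 97 = 44

Answer: 44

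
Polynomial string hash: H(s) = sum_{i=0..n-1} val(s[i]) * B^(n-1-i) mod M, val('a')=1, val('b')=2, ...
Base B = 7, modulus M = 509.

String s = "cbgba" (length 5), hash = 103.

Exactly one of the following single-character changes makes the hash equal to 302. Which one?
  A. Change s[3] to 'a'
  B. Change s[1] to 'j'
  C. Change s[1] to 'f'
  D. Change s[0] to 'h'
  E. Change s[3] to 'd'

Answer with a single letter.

Answer: B

Derivation:
Option A: s[3]='b'->'a', delta=(1-2)*7^1 mod 509 = 502, hash=103+502 mod 509 = 96
Option B: s[1]='b'->'j', delta=(10-2)*7^3 mod 509 = 199, hash=103+199 mod 509 = 302 <-- target
Option C: s[1]='b'->'f', delta=(6-2)*7^3 mod 509 = 354, hash=103+354 mod 509 = 457
Option D: s[0]='c'->'h', delta=(8-3)*7^4 mod 509 = 298, hash=103+298 mod 509 = 401
Option E: s[3]='b'->'d', delta=(4-2)*7^1 mod 509 = 14, hash=103+14 mod 509 = 117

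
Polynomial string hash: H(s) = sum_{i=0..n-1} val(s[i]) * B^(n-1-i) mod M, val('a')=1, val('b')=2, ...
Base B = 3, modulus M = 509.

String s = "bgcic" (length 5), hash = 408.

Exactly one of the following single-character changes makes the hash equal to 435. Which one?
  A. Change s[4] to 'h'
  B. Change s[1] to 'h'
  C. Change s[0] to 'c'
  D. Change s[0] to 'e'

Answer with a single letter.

Option A: s[4]='c'->'h', delta=(8-3)*3^0 mod 509 = 5, hash=408+5 mod 509 = 413
Option B: s[1]='g'->'h', delta=(8-7)*3^3 mod 509 = 27, hash=408+27 mod 509 = 435 <-- target
Option C: s[0]='b'->'c', delta=(3-2)*3^4 mod 509 = 81, hash=408+81 mod 509 = 489
Option D: s[0]='b'->'e', delta=(5-2)*3^4 mod 509 = 243, hash=408+243 mod 509 = 142

Answer: B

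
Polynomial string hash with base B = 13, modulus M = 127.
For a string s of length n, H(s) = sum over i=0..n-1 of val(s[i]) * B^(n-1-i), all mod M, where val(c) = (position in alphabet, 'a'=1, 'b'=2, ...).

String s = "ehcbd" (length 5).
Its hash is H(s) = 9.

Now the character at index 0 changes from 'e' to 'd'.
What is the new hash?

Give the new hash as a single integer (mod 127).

val('e') = 5, val('d') = 4
Position k = 0, exponent = n-1-k = 4
B^4 mod M = 13^4 mod 127 = 113
Delta = (4 - 5) * 113 mod 127 = 14
New hash = (9 + 14) mod 127 = 23

Answer: 23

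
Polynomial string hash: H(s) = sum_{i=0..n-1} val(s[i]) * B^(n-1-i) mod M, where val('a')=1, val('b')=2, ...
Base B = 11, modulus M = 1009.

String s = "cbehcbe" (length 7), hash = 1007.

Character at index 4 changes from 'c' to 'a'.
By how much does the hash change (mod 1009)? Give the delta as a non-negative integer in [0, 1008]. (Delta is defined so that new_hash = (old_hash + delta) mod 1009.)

Delta formula: (val(new) - val(old)) * B^(n-1-k) mod M
  val('a') - val('c') = 1 - 3 = -2
  B^(n-1-k) = 11^2 mod 1009 = 121
  Delta = -2 * 121 mod 1009 = 767

Answer: 767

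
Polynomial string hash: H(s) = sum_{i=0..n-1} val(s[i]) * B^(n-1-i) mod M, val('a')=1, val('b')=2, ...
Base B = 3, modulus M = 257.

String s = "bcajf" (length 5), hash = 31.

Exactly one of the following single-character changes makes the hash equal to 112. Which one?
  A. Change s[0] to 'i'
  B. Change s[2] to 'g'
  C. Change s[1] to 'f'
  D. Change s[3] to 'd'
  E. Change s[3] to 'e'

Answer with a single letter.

Option A: s[0]='b'->'i', delta=(9-2)*3^4 mod 257 = 53, hash=31+53 mod 257 = 84
Option B: s[2]='a'->'g', delta=(7-1)*3^2 mod 257 = 54, hash=31+54 mod 257 = 85
Option C: s[1]='c'->'f', delta=(6-3)*3^3 mod 257 = 81, hash=31+81 mod 257 = 112 <-- target
Option D: s[3]='j'->'d', delta=(4-10)*3^1 mod 257 = 239, hash=31+239 mod 257 = 13
Option E: s[3]='j'->'e', delta=(5-10)*3^1 mod 257 = 242, hash=31+242 mod 257 = 16

Answer: C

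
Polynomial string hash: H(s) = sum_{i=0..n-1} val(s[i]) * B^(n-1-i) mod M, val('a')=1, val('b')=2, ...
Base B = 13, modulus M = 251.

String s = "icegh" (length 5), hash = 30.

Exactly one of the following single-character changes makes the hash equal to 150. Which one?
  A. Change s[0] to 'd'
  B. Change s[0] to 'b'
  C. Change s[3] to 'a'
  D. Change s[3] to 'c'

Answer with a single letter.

Answer: B

Derivation:
Option A: s[0]='i'->'d', delta=(4-9)*13^4 mod 251 = 14, hash=30+14 mod 251 = 44
Option B: s[0]='i'->'b', delta=(2-9)*13^4 mod 251 = 120, hash=30+120 mod 251 = 150 <-- target
Option C: s[3]='g'->'a', delta=(1-7)*13^1 mod 251 = 173, hash=30+173 mod 251 = 203
Option D: s[3]='g'->'c', delta=(3-7)*13^1 mod 251 = 199, hash=30+199 mod 251 = 229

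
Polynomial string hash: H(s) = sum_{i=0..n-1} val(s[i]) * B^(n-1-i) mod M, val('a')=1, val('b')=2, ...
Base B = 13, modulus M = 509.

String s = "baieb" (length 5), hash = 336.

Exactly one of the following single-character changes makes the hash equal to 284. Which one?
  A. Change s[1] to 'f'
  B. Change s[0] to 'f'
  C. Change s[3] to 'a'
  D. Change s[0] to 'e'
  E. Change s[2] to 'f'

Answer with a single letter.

Answer: C

Derivation:
Option A: s[1]='a'->'f', delta=(6-1)*13^3 mod 509 = 296, hash=336+296 mod 509 = 123
Option B: s[0]='b'->'f', delta=(6-2)*13^4 mod 509 = 228, hash=336+228 mod 509 = 55
Option C: s[3]='e'->'a', delta=(1-5)*13^1 mod 509 = 457, hash=336+457 mod 509 = 284 <-- target
Option D: s[0]='b'->'e', delta=(5-2)*13^4 mod 509 = 171, hash=336+171 mod 509 = 507
Option E: s[2]='i'->'f', delta=(6-9)*13^2 mod 509 = 2, hash=336+2 mod 509 = 338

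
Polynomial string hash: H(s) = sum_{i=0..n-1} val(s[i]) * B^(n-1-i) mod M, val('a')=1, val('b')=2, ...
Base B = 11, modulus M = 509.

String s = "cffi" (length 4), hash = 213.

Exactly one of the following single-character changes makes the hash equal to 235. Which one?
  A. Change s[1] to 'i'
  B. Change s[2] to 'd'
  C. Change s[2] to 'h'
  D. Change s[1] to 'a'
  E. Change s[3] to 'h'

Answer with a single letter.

Answer: C

Derivation:
Option A: s[1]='f'->'i', delta=(9-6)*11^2 mod 509 = 363, hash=213+363 mod 509 = 67
Option B: s[2]='f'->'d', delta=(4-6)*11^1 mod 509 = 487, hash=213+487 mod 509 = 191
Option C: s[2]='f'->'h', delta=(8-6)*11^1 mod 509 = 22, hash=213+22 mod 509 = 235 <-- target
Option D: s[1]='f'->'a', delta=(1-6)*11^2 mod 509 = 413, hash=213+413 mod 509 = 117
Option E: s[3]='i'->'h', delta=(8-9)*11^0 mod 509 = 508, hash=213+508 mod 509 = 212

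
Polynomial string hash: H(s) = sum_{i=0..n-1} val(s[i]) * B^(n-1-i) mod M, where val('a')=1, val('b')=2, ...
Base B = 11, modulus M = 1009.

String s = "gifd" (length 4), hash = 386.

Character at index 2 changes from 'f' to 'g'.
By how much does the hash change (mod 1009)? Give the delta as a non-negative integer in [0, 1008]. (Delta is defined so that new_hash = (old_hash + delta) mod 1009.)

Delta formula: (val(new) - val(old)) * B^(n-1-k) mod M
  val('g') - val('f') = 7 - 6 = 1
  B^(n-1-k) = 11^1 mod 1009 = 11
  Delta = 1 * 11 mod 1009 = 11

Answer: 11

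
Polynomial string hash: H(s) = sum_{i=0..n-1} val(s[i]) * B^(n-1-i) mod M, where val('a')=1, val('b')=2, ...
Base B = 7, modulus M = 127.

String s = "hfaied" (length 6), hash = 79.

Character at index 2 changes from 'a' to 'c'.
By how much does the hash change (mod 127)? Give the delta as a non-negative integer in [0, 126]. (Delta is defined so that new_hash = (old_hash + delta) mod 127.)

Delta formula: (val(new) - val(old)) * B^(n-1-k) mod M
  val('c') - val('a') = 3 - 1 = 2
  B^(n-1-k) = 7^3 mod 127 = 89
  Delta = 2 * 89 mod 127 = 51

Answer: 51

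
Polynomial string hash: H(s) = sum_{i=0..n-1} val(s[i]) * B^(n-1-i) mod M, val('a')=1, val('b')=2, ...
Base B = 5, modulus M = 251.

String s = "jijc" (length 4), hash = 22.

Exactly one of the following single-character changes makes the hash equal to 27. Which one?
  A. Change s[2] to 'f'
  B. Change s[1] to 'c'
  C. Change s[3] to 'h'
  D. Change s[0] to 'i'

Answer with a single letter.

Answer: C

Derivation:
Option A: s[2]='j'->'f', delta=(6-10)*5^1 mod 251 = 231, hash=22+231 mod 251 = 2
Option B: s[1]='i'->'c', delta=(3-9)*5^2 mod 251 = 101, hash=22+101 mod 251 = 123
Option C: s[3]='c'->'h', delta=(8-3)*5^0 mod 251 = 5, hash=22+5 mod 251 = 27 <-- target
Option D: s[0]='j'->'i', delta=(9-10)*5^3 mod 251 = 126, hash=22+126 mod 251 = 148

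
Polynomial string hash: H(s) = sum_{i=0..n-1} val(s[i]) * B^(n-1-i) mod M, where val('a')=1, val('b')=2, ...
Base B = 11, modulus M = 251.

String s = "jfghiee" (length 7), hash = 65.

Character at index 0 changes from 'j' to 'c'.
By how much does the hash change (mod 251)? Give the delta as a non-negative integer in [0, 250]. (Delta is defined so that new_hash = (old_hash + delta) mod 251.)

Answer: 230

Derivation:
Delta formula: (val(new) - val(old)) * B^(n-1-k) mod M
  val('c') - val('j') = 3 - 10 = -7
  B^(n-1-k) = 11^6 mod 251 = 3
  Delta = -7 * 3 mod 251 = 230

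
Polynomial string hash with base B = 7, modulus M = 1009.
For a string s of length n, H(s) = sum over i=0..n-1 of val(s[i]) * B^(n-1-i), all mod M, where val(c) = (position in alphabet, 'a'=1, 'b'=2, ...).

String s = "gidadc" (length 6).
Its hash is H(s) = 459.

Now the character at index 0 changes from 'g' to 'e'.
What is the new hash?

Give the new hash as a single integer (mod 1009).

val('g') = 7, val('e') = 5
Position k = 0, exponent = n-1-k = 5
B^5 mod M = 7^5 mod 1009 = 663
Delta = (5 - 7) * 663 mod 1009 = 692
New hash = (459 + 692) mod 1009 = 142

Answer: 142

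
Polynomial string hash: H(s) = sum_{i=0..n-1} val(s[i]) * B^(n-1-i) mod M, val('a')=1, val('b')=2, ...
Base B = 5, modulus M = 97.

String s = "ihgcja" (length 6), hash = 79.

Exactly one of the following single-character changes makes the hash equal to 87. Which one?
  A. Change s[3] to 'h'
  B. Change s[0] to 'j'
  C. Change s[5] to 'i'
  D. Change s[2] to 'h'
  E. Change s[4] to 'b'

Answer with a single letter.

Option A: s[3]='c'->'h', delta=(8-3)*5^2 mod 97 = 28, hash=79+28 mod 97 = 10
Option B: s[0]='i'->'j', delta=(10-9)*5^5 mod 97 = 21, hash=79+21 mod 97 = 3
Option C: s[5]='a'->'i', delta=(9-1)*5^0 mod 97 = 8, hash=79+8 mod 97 = 87 <-- target
Option D: s[2]='g'->'h', delta=(8-7)*5^3 mod 97 = 28, hash=79+28 mod 97 = 10
Option E: s[4]='j'->'b', delta=(2-10)*5^1 mod 97 = 57, hash=79+57 mod 97 = 39

Answer: C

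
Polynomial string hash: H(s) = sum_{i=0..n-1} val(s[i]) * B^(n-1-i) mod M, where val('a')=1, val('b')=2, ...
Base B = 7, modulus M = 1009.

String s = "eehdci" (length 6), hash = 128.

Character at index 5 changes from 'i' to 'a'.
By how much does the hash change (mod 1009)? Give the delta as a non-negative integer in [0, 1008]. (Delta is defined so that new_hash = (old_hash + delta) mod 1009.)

Delta formula: (val(new) - val(old)) * B^(n-1-k) mod M
  val('a') - val('i') = 1 - 9 = -8
  B^(n-1-k) = 7^0 mod 1009 = 1
  Delta = -8 * 1 mod 1009 = 1001

Answer: 1001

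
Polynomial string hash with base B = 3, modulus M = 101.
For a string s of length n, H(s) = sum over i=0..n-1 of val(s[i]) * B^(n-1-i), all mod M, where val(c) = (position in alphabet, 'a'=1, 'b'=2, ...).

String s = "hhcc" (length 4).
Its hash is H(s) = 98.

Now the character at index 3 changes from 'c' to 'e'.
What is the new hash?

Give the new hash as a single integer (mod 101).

val('c') = 3, val('e') = 5
Position k = 3, exponent = n-1-k = 0
B^0 mod M = 3^0 mod 101 = 1
Delta = (5 - 3) * 1 mod 101 = 2
New hash = (98 + 2) mod 101 = 100

Answer: 100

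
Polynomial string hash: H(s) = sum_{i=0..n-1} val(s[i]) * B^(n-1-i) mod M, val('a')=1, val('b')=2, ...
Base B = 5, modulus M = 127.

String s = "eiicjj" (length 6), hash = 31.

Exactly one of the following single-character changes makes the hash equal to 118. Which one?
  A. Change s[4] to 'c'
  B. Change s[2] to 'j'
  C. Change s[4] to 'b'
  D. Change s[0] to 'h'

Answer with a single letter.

Answer: C

Derivation:
Option A: s[4]='j'->'c', delta=(3-10)*5^1 mod 127 = 92, hash=31+92 mod 127 = 123
Option B: s[2]='i'->'j', delta=(10-9)*5^3 mod 127 = 125, hash=31+125 mod 127 = 29
Option C: s[4]='j'->'b', delta=(2-10)*5^1 mod 127 = 87, hash=31+87 mod 127 = 118 <-- target
Option D: s[0]='e'->'h', delta=(8-5)*5^5 mod 127 = 104, hash=31+104 mod 127 = 8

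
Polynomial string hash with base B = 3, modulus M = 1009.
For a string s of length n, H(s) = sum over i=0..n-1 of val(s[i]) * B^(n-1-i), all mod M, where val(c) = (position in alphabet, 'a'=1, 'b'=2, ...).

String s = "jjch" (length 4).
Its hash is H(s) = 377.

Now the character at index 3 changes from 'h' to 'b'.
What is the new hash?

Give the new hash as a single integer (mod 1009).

val('h') = 8, val('b') = 2
Position k = 3, exponent = n-1-k = 0
B^0 mod M = 3^0 mod 1009 = 1
Delta = (2 - 8) * 1 mod 1009 = 1003
New hash = (377 + 1003) mod 1009 = 371

Answer: 371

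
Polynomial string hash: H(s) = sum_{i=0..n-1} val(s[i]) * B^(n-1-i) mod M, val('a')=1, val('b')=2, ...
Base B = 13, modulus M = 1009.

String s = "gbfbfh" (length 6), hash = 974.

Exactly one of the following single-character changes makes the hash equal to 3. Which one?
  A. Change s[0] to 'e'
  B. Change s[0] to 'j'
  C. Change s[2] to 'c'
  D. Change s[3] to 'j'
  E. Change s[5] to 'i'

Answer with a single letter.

Option A: s[0]='g'->'e', delta=(5-7)*13^5 mod 1009 = 38, hash=974+38 mod 1009 = 3 <-- target
Option B: s[0]='g'->'j', delta=(10-7)*13^5 mod 1009 = 952, hash=974+952 mod 1009 = 917
Option C: s[2]='f'->'c', delta=(3-6)*13^3 mod 1009 = 472, hash=974+472 mod 1009 = 437
Option D: s[3]='b'->'j', delta=(10-2)*13^2 mod 1009 = 343, hash=974+343 mod 1009 = 308
Option E: s[5]='h'->'i', delta=(9-8)*13^0 mod 1009 = 1, hash=974+1 mod 1009 = 975

Answer: A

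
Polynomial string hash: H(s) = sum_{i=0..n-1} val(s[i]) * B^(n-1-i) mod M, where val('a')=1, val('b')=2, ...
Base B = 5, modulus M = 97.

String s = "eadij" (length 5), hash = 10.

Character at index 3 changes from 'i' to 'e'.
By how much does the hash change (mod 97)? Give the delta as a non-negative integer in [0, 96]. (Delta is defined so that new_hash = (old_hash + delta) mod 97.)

Answer: 77

Derivation:
Delta formula: (val(new) - val(old)) * B^(n-1-k) mod M
  val('e') - val('i') = 5 - 9 = -4
  B^(n-1-k) = 5^1 mod 97 = 5
  Delta = -4 * 5 mod 97 = 77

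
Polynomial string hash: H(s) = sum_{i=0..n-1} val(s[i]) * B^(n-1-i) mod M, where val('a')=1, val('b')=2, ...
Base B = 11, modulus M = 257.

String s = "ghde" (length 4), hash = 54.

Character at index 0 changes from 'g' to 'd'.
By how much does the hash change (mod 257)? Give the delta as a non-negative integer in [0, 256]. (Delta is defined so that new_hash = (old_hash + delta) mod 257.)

Answer: 119

Derivation:
Delta formula: (val(new) - val(old)) * B^(n-1-k) mod M
  val('d') - val('g') = 4 - 7 = -3
  B^(n-1-k) = 11^3 mod 257 = 46
  Delta = -3 * 46 mod 257 = 119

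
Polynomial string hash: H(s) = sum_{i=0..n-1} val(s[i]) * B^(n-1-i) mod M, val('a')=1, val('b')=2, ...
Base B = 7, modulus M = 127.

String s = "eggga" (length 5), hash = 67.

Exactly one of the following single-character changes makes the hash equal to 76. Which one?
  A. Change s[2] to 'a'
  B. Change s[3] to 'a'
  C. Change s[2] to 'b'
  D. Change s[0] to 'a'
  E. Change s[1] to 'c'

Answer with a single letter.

Answer: C

Derivation:
Option A: s[2]='g'->'a', delta=(1-7)*7^2 mod 127 = 87, hash=67+87 mod 127 = 27
Option B: s[3]='g'->'a', delta=(1-7)*7^1 mod 127 = 85, hash=67+85 mod 127 = 25
Option C: s[2]='g'->'b', delta=(2-7)*7^2 mod 127 = 9, hash=67+9 mod 127 = 76 <-- target
Option D: s[0]='e'->'a', delta=(1-5)*7^4 mod 127 = 48, hash=67+48 mod 127 = 115
Option E: s[1]='g'->'c', delta=(3-7)*7^3 mod 127 = 25, hash=67+25 mod 127 = 92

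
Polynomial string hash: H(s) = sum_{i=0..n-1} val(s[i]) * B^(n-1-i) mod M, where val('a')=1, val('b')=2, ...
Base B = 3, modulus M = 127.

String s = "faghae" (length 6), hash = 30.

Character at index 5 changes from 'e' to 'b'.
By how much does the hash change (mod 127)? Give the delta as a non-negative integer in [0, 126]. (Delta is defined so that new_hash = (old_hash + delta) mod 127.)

Answer: 124

Derivation:
Delta formula: (val(new) - val(old)) * B^(n-1-k) mod M
  val('b') - val('e') = 2 - 5 = -3
  B^(n-1-k) = 3^0 mod 127 = 1
  Delta = -3 * 1 mod 127 = 124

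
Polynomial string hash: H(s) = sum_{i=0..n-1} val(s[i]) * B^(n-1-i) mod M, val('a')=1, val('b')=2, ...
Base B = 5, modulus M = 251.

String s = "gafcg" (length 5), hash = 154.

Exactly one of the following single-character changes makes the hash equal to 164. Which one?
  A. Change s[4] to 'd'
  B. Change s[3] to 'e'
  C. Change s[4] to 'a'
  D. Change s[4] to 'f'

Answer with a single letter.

Option A: s[4]='g'->'d', delta=(4-7)*5^0 mod 251 = 248, hash=154+248 mod 251 = 151
Option B: s[3]='c'->'e', delta=(5-3)*5^1 mod 251 = 10, hash=154+10 mod 251 = 164 <-- target
Option C: s[4]='g'->'a', delta=(1-7)*5^0 mod 251 = 245, hash=154+245 mod 251 = 148
Option D: s[4]='g'->'f', delta=(6-7)*5^0 mod 251 = 250, hash=154+250 mod 251 = 153

Answer: B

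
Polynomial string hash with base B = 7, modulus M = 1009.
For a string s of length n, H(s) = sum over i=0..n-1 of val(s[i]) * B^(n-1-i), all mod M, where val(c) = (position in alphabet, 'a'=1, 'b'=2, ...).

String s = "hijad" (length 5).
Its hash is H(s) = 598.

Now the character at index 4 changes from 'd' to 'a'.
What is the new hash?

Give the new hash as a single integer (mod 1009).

val('d') = 4, val('a') = 1
Position k = 4, exponent = n-1-k = 0
B^0 mod M = 7^0 mod 1009 = 1
Delta = (1 - 4) * 1 mod 1009 = 1006
New hash = (598 + 1006) mod 1009 = 595

Answer: 595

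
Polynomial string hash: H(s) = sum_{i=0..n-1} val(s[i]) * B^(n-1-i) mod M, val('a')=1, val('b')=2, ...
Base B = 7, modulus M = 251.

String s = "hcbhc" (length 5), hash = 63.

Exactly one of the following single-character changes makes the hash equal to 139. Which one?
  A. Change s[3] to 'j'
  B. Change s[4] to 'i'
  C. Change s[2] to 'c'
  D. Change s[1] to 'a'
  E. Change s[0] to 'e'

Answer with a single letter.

Option A: s[3]='h'->'j', delta=(10-8)*7^1 mod 251 = 14, hash=63+14 mod 251 = 77
Option B: s[4]='c'->'i', delta=(9-3)*7^0 mod 251 = 6, hash=63+6 mod 251 = 69
Option C: s[2]='b'->'c', delta=(3-2)*7^2 mod 251 = 49, hash=63+49 mod 251 = 112
Option D: s[1]='c'->'a', delta=(1-3)*7^3 mod 251 = 67, hash=63+67 mod 251 = 130
Option E: s[0]='h'->'e', delta=(5-8)*7^4 mod 251 = 76, hash=63+76 mod 251 = 139 <-- target

Answer: E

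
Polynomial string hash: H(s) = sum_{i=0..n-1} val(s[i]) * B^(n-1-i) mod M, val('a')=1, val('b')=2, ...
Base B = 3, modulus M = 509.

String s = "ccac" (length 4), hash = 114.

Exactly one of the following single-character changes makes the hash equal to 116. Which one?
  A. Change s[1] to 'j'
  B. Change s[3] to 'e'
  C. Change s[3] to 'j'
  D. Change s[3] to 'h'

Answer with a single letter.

Option A: s[1]='c'->'j', delta=(10-3)*3^2 mod 509 = 63, hash=114+63 mod 509 = 177
Option B: s[3]='c'->'e', delta=(5-3)*3^0 mod 509 = 2, hash=114+2 mod 509 = 116 <-- target
Option C: s[3]='c'->'j', delta=(10-3)*3^0 mod 509 = 7, hash=114+7 mod 509 = 121
Option D: s[3]='c'->'h', delta=(8-3)*3^0 mod 509 = 5, hash=114+5 mod 509 = 119

Answer: B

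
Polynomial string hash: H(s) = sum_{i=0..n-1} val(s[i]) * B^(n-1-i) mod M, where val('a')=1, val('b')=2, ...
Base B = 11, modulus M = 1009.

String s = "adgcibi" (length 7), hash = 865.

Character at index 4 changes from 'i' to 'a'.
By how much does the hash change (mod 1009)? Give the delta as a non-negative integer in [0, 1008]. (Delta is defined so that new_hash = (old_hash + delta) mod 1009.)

Delta formula: (val(new) - val(old)) * B^(n-1-k) mod M
  val('a') - val('i') = 1 - 9 = -8
  B^(n-1-k) = 11^2 mod 1009 = 121
  Delta = -8 * 121 mod 1009 = 41

Answer: 41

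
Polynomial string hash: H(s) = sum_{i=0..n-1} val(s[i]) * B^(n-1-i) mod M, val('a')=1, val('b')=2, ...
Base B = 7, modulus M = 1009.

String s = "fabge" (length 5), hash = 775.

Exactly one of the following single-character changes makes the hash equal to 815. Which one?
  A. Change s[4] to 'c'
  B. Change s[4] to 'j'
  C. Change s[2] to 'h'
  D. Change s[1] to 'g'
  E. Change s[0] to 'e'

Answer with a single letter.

Answer: D

Derivation:
Option A: s[4]='e'->'c', delta=(3-5)*7^0 mod 1009 = 1007, hash=775+1007 mod 1009 = 773
Option B: s[4]='e'->'j', delta=(10-5)*7^0 mod 1009 = 5, hash=775+5 mod 1009 = 780
Option C: s[2]='b'->'h', delta=(8-2)*7^2 mod 1009 = 294, hash=775+294 mod 1009 = 60
Option D: s[1]='a'->'g', delta=(7-1)*7^3 mod 1009 = 40, hash=775+40 mod 1009 = 815 <-- target
Option E: s[0]='f'->'e', delta=(5-6)*7^4 mod 1009 = 626, hash=775+626 mod 1009 = 392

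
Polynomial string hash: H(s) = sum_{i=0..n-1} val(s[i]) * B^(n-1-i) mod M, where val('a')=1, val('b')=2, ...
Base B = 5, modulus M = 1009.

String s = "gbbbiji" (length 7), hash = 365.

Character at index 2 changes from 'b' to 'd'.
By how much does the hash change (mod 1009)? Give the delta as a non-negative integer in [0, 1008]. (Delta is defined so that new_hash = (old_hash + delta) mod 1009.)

Delta formula: (val(new) - val(old)) * B^(n-1-k) mod M
  val('d') - val('b') = 4 - 2 = 2
  B^(n-1-k) = 5^4 mod 1009 = 625
  Delta = 2 * 625 mod 1009 = 241

Answer: 241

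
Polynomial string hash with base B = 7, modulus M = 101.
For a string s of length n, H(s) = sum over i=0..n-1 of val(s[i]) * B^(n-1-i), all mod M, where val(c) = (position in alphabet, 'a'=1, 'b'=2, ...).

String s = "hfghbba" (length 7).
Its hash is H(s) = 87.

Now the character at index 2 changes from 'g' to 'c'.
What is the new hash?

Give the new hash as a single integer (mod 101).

Answer: 78

Derivation:
val('g') = 7, val('c') = 3
Position k = 2, exponent = n-1-k = 4
B^4 mod M = 7^4 mod 101 = 78
Delta = (3 - 7) * 78 mod 101 = 92
New hash = (87 + 92) mod 101 = 78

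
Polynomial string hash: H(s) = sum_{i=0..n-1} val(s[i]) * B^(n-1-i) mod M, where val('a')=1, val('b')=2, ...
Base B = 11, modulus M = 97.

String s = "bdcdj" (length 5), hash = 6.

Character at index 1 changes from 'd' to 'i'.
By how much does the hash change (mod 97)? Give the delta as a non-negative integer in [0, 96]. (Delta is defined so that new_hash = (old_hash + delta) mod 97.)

Delta formula: (val(new) - val(old)) * B^(n-1-k) mod M
  val('i') - val('d') = 9 - 4 = 5
  B^(n-1-k) = 11^3 mod 97 = 70
  Delta = 5 * 70 mod 97 = 59

Answer: 59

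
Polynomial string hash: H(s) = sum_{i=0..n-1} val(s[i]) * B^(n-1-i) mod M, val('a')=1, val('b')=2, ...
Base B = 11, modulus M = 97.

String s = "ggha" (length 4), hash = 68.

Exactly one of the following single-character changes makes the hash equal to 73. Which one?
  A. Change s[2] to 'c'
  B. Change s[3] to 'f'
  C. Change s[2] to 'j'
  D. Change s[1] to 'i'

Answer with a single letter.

Answer: B

Derivation:
Option A: s[2]='h'->'c', delta=(3-8)*11^1 mod 97 = 42, hash=68+42 mod 97 = 13
Option B: s[3]='a'->'f', delta=(6-1)*11^0 mod 97 = 5, hash=68+5 mod 97 = 73 <-- target
Option C: s[2]='h'->'j', delta=(10-8)*11^1 mod 97 = 22, hash=68+22 mod 97 = 90
Option D: s[1]='g'->'i', delta=(9-7)*11^2 mod 97 = 48, hash=68+48 mod 97 = 19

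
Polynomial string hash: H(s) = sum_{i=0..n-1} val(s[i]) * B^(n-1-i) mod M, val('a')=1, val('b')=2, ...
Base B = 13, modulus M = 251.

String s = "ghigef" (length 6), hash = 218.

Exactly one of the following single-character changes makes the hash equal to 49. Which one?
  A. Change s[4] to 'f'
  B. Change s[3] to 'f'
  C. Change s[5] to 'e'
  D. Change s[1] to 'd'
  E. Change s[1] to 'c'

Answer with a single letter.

Answer: B

Derivation:
Option A: s[4]='e'->'f', delta=(6-5)*13^1 mod 251 = 13, hash=218+13 mod 251 = 231
Option B: s[3]='g'->'f', delta=(6-7)*13^2 mod 251 = 82, hash=218+82 mod 251 = 49 <-- target
Option C: s[5]='f'->'e', delta=(5-6)*13^0 mod 251 = 250, hash=218+250 mod 251 = 217
Option D: s[1]='h'->'d', delta=(4-8)*13^4 mod 251 = 212, hash=218+212 mod 251 = 179
Option E: s[1]='h'->'c', delta=(3-8)*13^4 mod 251 = 14, hash=218+14 mod 251 = 232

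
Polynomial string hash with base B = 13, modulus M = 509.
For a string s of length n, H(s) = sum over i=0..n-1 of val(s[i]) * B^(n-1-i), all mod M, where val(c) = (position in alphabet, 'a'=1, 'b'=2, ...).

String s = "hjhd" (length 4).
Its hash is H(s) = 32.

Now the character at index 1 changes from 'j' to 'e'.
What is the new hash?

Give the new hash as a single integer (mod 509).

val('j') = 10, val('e') = 5
Position k = 1, exponent = n-1-k = 2
B^2 mod M = 13^2 mod 509 = 169
Delta = (5 - 10) * 169 mod 509 = 173
New hash = (32 + 173) mod 509 = 205

Answer: 205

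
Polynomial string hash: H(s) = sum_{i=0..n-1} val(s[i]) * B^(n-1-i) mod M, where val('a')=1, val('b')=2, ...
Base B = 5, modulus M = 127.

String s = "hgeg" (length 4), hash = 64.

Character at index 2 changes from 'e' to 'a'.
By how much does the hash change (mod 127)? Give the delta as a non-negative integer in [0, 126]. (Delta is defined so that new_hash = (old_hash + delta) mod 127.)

Delta formula: (val(new) - val(old)) * B^(n-1-k) mod M
  val('a') - val('e') = 1 - 5 = -4
  B^(n-1-k) = 5^1 mod 127 = 5
  Delta = -4 * 5 mod 127 = 107

Answer: 107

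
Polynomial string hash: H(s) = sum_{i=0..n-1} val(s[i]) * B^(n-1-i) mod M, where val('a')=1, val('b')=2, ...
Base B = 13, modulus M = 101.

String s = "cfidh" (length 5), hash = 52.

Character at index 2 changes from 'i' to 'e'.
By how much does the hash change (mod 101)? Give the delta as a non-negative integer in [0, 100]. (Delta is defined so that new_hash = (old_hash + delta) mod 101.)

Delta formula: (val(new) - val(old)) * B^(n-1-k) mod M
  val('e') - val('i') = 5 - 9 = -4
  B^(n-1-k) = 13^2 mod 101 = 68
  Delta = -4 * 68 mod 101 = 31

Answer: 31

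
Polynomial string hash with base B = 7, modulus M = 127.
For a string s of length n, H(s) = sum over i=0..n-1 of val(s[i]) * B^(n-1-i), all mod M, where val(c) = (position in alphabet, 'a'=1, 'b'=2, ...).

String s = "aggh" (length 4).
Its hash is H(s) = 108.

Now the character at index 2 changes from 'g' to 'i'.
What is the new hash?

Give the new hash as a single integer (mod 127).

val('g') = 7, val('i') = 9
Position k = 2, exponent = n-1-k = 1
B^1 mod M = 7^1 mod 127 = 7
Delta = (9 - 7) * 7 mod 127 = 14
New hash = (108 + 14) mod 127 = 122

Answer: 122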